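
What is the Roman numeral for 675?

Convert 675 to Roman numerals:
  675 contains 1×500 (D)
  175 contains 1×100 (C)
  75 contains 1×50 (L)
  25 contains 2×10 (XX)
  5 contains 1×5 (V)

DCLXXV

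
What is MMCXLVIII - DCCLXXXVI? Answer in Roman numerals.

MMCXLVIII = 2148
DCCLXXXVI = 786
2148 - 786 = 1362

MCCCLXII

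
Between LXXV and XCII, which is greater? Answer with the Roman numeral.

LXXV = 75
XCII = 92
92 is larger

XCII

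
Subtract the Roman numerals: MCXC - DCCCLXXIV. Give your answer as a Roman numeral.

MCXC = 1190
DCCCLXXIV = 874
1190 - 874 = 316

CCCXVI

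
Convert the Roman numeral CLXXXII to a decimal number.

CLXXXII: C=100, L=50, X=10, X=10, X=10, I=1, I=1
100 + 50 + 10 + 10 + 10 + 1 + 1 = 182

182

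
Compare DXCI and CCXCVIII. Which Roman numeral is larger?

DXCI = 591
CCXCVIII = 298
591 is larger

DXCI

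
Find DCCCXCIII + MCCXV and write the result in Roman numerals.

DCCCXCIII = 893
MCCXV = 1215
893 + 1215 = 2108

MMCVIII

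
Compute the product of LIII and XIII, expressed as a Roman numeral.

LIII = 53
XIII = 13
53 × 13 = 689

DCLXXXIX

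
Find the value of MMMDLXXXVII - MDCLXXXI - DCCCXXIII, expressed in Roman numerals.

MMMDLXXXVII = 3587, MDCLXXXI = 1681, DCCCXXIII = 823
3587 - 1681 = 1906
1906 - 823 = 1083

MLXXXIII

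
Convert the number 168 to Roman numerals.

Convert 168 to Roman numerals:
  168 contains 1×100 (C)
  68 contains 1×50 (L)
  18 contains 1×10 (X)
  8 contains 1×5 (V)
  3 contains 3×1 (III)

CLXVIII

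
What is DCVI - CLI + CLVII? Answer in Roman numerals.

DCVI = 606, CLI = 151, CLVII = 157
606 - 151 = 455
455 + 157 = 612

DCXII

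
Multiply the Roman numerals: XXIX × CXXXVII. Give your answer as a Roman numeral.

XXIX = 29
CXXXVII = 137
29 × 137 = 3973

MMMCMLXXIII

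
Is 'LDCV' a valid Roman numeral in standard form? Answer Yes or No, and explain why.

'LDCV': Invalid subtractive combination: LD

No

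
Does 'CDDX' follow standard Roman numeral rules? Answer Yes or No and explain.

'CDDX': D should not appear more than once

No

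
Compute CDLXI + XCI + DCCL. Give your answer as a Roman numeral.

CDLXI = 461, XCI = 91, DCCL = 750
461 + 91 = 552
552 + 750 = 1302

MCCCII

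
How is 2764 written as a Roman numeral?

Convert 2764 to Roman numerals:
  2764 contains 2×1000 (MM)
  764 contains 1×500 (D)
  264 contains 2×100 (CC)
  64 contains 1×50 (L)
  14 contains 1×10 (X)
  4 contains 1×4 (IV)

MMDCCLXIV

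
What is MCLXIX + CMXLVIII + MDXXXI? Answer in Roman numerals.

MCLXIX = 1169, CMXLVIII = 948, MDXXXI = 1531
1169 + 948 = 2117
2117 + 1531 = 3648

MMMDCXLVIII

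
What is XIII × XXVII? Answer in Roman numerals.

XIII = 13
XXVII = 27
13 × 27 = 351

CCCLI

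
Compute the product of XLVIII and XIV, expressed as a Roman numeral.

XLVIII = 48
XIV = 14
48 × 14 = 672

DCLXXII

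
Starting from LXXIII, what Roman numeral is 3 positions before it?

LXXIII = 73
73 - 3 = 70

LXX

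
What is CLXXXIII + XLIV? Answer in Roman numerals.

CLXXXIII = 183
XLIV = 44
183 + 44 = 227

CCXXVII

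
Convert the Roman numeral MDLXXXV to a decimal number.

MDLXXXV: M=1000, D=500, L=50, X=10, X=10, X=10, V=5
1000 + 500 + 50 + 10 + 10 + 10 + 5 = 1585

1585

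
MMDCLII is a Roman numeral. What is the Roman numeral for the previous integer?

MMDCLII = 2652, so the previous integer is 2652 - 1 = 2651

MMDCLI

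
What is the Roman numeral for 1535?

Convert 1535 to Roman numerals:
  1535 contains 1×1000 (M)
  535 contains 1×500 (D)
  35 contains 3×10 (XXX)
  5 contains 1×5 (V)

MDXXXV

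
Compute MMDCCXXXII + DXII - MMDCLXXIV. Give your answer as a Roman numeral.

MMDCCXXXII = 2732, DXII = 512, MMDCLXXIV = 2674
2732 + 512 = 3244
3244 - 2674 = 570

DLXX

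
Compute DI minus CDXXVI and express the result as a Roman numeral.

DI = 501
CDXXVI = 426
501 - 426 = 75

LXXV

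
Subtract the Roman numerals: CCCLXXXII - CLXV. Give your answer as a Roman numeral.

CCCLXXXII = 382
CLXV = 165
382 - 165 = 217

CCXVII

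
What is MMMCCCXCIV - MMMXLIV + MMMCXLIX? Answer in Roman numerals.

MMMCCCXCIV = 3394, MMMXLIV = 3044, MMMCXLIX = 3149
3394 - 3044 = 350
350 + 3149 = 3499

MMMCDXCIX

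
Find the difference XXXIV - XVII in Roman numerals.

XXXIV = 34
XVII = 17
34 - 17 = 17

XVII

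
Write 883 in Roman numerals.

Convert 883 to Roman numerals:
  883 contains 1×500 (D)
  383 contains 3×100 (CCC)
  83 contains 1×50 (L)
  33 contains 3×10 (XXX)
  3 contains 3×1 (III)

DCCCLXXXIII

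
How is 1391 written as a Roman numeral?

Convert 1391 to Roman numerals:
  1391 contains 1×1000 (M)
  391 contains 3×100 (CCC)
  91 contains 1×90 (XC)
  1 contains 1×1 (I)

MCCCXCI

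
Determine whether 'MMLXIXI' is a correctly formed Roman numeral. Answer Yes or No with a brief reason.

'MMLXIXI': I cannot come right after the subtractive pair IX: once I is subtracted in IX, the next symbol must be smaller than I

No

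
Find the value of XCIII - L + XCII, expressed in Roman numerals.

XCIII = 93, L = 50, XCII = 92
93 - 50 = 43
43 + 92 = 135

CXXXV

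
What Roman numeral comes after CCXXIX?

CCXXIX = 229; next is 230

CCXXX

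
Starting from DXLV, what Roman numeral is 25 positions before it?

DXLV = 545
545 - 25 = 520

DXX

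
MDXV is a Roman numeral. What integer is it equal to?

MDXV: M=1000, D=500, X=10, V=5
1000 + 500 + 10 + 5 = 1515

1515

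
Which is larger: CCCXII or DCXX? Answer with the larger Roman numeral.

CCCXII = 312
DCXX = 620
620 is larger

DCXX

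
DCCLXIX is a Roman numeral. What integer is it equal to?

DCCLXIX: D=500, C=100, C=100, L=50, X=10, IX=9
500 + 100 + 100 + 50 + 10 + 9 = 769

769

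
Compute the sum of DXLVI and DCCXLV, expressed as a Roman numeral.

DXLVI = 546
DCCXLV = 745
546 + 745 = 1291

MCCXCI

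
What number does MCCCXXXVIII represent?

MCCCXXXVIII: M=1000, C=100, C=100, C=100, X=10, X=10, X=10, V=5, I=1, I=1, I=1
1000 + 100 + 100 + 100 + 10 + 10 + 10 + 5 + 1 + 1 + 1 = 1338

1338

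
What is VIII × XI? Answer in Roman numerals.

VIII = 8
XI = 11
8 × 11 = 88

LXXXVIII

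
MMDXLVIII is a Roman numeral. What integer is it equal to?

MMDXLVIII: M=1000, M=1000, D=500, XL=40, V=5, I=1, I=1, I=1
1000 + 1000 + 500 + 40 + 5 + 1 + 1 + 1 = 2548

2548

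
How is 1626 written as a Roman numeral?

Convert 1626 to Roman numerals:
  1626 contains 1×1000 (M)
  626 contains 1×500 (D)
  126 contains 1×100 (C)
  26 contains 2×10 (XX)
  6 contains 1×5 (V)
  1 contains 1×1 (I)

MDCXXVI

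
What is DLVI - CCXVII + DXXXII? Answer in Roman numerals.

DLVI = 556, CCXVII = 217, DXXXII = 532
556 - 217 = 339
339 + 532 = 871

DCCCLXXI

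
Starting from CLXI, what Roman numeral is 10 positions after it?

CLXI = 161
161 + 10 = 171

CLXXI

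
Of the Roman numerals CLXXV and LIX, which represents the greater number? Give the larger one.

CLXXV = 175
LIX = 59
175 is larger

CLXXV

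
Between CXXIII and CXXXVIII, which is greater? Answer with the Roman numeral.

CXXIII = 123
CXXXVIII = 138
138 is larger

CXXXVIII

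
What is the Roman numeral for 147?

Convert 147 to Roman numerals:
  147 contains 1×100 (C)
  47 contains 1×40 (XL)
  7 contains 1×5 (V)
  2 contains 2×1 (II)

CXLVII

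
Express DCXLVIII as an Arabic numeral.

DCXLVIII: D=500, C=100, XL=40, V=5, I=1, I=1, I=1
500 + 100 + 40 + 5 + 1 + 1 + 1 = 648

648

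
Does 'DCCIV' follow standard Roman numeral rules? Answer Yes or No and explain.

'DCCIV': Check the rules: uses only the symbols I, V, X, L, C, D, M; no symbol is repeated more than three times in a row; V, L and D each appear at most once; the only place a smaller symbol precedes a larger one is the allowed subtractive pair IV, the symbol right after such a pair (if any) is smaller than the pair's first symbol, and otherwise the values never increase from left to right. Value: D (500) + C (100) + C (100) + IV (4) = 704. So it is a valid standard Roman numeral.

Yes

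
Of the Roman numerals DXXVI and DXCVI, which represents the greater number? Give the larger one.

DXXVI = 526
DXCVI = 596
596 is larger

DXCVI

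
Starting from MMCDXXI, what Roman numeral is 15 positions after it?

MMCDXXI = 2421
2421 + 15 = 2436

MMCDXXXVI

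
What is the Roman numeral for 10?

Convert 10 to Roman numerals:
  10 contains 1×10 (X)

X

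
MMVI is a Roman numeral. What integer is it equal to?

MMVI: M=1000, M=1000, V=5, I=1
1000 + 1000 + 5 + 1 = 2006

2006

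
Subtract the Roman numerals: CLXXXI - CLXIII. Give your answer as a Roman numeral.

CLXXXI = 181
CLXIII = 163
181 - 163 = 18

XVIII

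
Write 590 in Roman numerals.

Convert 590 to Roman numerals:
  590 contains 1×500 (D)
  90 contains 1×90 (XC)

DXC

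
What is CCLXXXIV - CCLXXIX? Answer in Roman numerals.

CCLXXXIV = 284
CCLXXIX = 279
284 - 279 = 5

V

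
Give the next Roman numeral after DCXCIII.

DCXCIII = 693; next is 694

DCXCIV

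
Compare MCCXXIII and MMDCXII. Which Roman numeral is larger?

MCCXXIII = 1223
MMDCXII = 2612
2612 is larger

MMDCXII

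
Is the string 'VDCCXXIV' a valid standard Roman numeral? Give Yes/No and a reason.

'VDCCXXIV': V should not appear more than once

No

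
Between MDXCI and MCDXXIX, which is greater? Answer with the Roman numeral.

MDXCI = 1591
MCDXXIX = 1429
1591 is larger

MDXCI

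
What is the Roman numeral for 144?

Convert 144 to Roman numerals:
  144 contains 1×100 (C)
  44 contains 1×40 (XL)
  4 contains 1×4 (IV)

CXLIV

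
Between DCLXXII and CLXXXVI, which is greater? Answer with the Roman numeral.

DCLXXII = 672
CLXXXVI = 186
672 is larger

DCLXXII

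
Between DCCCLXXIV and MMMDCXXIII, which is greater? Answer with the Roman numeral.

DCCCLXXIV = 874
MMMDCXXIII = 3623
3623 is larger

MMMDCXXIII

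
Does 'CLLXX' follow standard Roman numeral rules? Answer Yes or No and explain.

'CLLXX': L should not appear more than once

No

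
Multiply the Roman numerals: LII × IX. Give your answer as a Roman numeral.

LII = 52
IX = 9
52 × 9 = 468

CDLXVIII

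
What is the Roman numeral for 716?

Convert 716 to Roman numerals:
  716 contains 1×500 (D)
  216 contains 2×100 (CC)
  16 contains 1×10 (X)
  6 contains 1×5 (V)
  1 contains 1×1 (I)

DCCXVI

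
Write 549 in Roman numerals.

Convert 549 to Roman numerals:
  549 contains 1×500 (D)
  49 contains 1×40 (XL)
  9 contains 1×9 (IX)

DXLIX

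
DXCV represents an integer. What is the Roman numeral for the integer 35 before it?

DXCV = 595
595 - 35 = 560

DLX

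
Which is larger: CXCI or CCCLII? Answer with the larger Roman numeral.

CXCI = 191
CCCLII = 352
352 is larger

CCCLII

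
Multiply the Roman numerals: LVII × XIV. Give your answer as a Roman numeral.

LVII = 57
XIV = 14
57 × 14 = 798

DCCXCVIII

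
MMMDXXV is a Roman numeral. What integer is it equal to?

MMMDXXV: M=1000, M=1000, M=1000, D=500, X=10, X=10, V=5
1000 + 1000 + 1000 + 500 + 10 + 10 + 5 = 3525

3525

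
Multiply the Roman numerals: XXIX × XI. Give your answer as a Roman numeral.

XXIX = 29
XI = 11
29 × 11 = 319

CCCXIX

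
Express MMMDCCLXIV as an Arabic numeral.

MMMDCCLXIV: M=1000, M=1000, M=1000, D=500, C=100, C=100, L=50, X=10, IV=4
1000 + 1000 + 1000 + 500 + 100 + 100 + 50 + 10 + 4 = 3764

3764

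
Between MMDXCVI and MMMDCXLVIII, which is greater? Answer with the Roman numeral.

MMDXCVI = 2596
MMMDCXLVIII = 3648
3648 is larger

MMMDCXLVIII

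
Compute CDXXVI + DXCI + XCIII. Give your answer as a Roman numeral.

CDXXVI = 426, DXCI = 591, XCIII = 93
426 + 591 = 1017
1017 + 93 = 1110

MCX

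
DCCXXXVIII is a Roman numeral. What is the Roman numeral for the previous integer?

DCCXXXVIII = 738; previous is 737

DCCXXXVII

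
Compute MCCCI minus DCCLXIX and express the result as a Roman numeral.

MCCCI = 1301
DCCLXIX = 769
1301 - 769 = 532

DXXXII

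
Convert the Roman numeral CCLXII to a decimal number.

CCLXII: C=100, C=100, L=50, X=10, I=1, I=1
100 + 100 + 50 + 10 + 1 + 1 = 262

262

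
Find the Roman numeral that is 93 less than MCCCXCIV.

MCCCXCIV = 1394
1394 - 93 = 1301

MCCCI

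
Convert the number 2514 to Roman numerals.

Convert 2514 to Roman numerals:
  2514 contains 2×1000 (MM)
  514 contains 1×500 (D)
  14 contains 1×10 (X)
  4 contains 1×4 (IV)

MMDXIV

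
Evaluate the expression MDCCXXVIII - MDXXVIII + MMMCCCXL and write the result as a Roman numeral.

MDCCXXVIII = 1728, MDXXVIII = 1528, MMMCCCXL = 3340
1728 - 1528 = 200
200 + 3340 = 3540

MMMDXL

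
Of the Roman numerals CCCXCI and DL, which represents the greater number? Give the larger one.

CCCXCI = 391
DL = 550
550 is larger

DL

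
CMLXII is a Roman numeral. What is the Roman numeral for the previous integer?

CMLXII = 962, so the previous integer is 962 - 1 = 961

CMLXI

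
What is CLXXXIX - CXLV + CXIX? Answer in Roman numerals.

CLXXXIX = 189, CXLV = 145, CXIX = 119
189 - 145 = 44
44 + 119 = 163

CLXIII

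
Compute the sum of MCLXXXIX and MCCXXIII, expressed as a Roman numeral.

MCLXXXIX = 1189
MCCXXIII = 1223
1189 + 1223 = 2412

MMCDXII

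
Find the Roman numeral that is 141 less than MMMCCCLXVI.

MMMCCCLXVI = 3366
3366 - 141 = 3225

MMMCCXXV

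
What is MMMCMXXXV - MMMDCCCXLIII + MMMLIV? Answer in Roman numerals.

MMMCMXXXV = 3935, MMMDCCCXLIII = 3843, MMMLIV = 3054
3935 - 3843 = 92
92 + 3054 = 3146

MMMCXLVI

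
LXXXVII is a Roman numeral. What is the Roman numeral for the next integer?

LXXXVII = 87; next is 88

LXXXVIII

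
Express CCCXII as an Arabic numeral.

CCCXII: C=100, C=100, C=100, X=10, I=1, I=1
100 + 100 + 100 + 10 + 1 + 1 = 312

312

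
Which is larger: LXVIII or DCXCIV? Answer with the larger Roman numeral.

LXVIII = 68
DCXCIV = 694
694 is larger

DCXCIV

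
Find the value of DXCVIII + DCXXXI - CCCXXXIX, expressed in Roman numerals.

DXCVIII = 598, DCXXXI = 631, CCCXXXIX = 339
598 + 631 = 1229
1229 - 339 = 890

DCCCXC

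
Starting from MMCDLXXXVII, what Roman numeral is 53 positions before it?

MMCDLXXXVII = 2487
2487 - 53 = 2434

MMCDXXXIV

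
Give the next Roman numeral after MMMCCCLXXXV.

MMMCCCLXXXV = 3385; next is 3386

MMMCCCLXXXVI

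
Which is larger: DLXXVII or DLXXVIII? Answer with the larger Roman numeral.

DLXXVII = 577
DLXXVIII = 578
578 is larger

DLXXVIII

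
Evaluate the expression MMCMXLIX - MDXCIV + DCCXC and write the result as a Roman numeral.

MMCMXLIX = 2949, MDXCIV = 1594, DCCXC = 790
2949 - 1594 = 1355
1355 + 790 = 2145

MMCXLV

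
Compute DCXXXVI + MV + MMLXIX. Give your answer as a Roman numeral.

DCXXXVI = 636, MV = 1005, MMLXIX = 2069
636 + 1005 = 1641
1641 + 2069 = 3710

MMMDCCX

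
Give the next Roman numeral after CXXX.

CXXX = 130, so the next integer is 130 + 1 = 131

CXXXI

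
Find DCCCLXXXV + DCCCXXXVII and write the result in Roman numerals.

DCCCLXXXV = 885
DCCCXXXVII = 837
885 + 837 = 1722

MDCCXXII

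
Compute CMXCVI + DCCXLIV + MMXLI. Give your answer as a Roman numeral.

CMXCVI = 996, DCCXLIV = 744, MMXLI = 2041
996 + 744 = 1740
1740 + 2041 = 3781

MMMDCCLXXXI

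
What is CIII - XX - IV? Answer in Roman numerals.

CIII = 103, XX = 20, IV = 4
103 - 20 = 83
83 - 4 = 79

LXXIX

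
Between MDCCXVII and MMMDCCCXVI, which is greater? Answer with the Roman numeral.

MDCCXVII = 1717
MMMDCCCXVI = 3816
3816 is larger

MMMDCCCXVI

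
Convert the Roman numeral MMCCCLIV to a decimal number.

MMCCCLIV: M=1000, M=1000, C=100, C=100, C=100, L=50, IV=4
1000 + 1000 + 100 + 100 + 100 + 50 + 4 = 2354

2354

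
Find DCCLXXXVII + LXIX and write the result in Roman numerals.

DCCLXXXVII = 787
LXIX = 69
787 + 69 = 856

DCCCLVI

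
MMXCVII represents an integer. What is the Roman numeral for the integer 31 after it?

MMXCVII = 2097
2097 + 31 = 2128

MMCXXVIII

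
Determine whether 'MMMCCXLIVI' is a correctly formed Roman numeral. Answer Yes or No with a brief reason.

'MMMCCXLIVI': I cannot come right after the subtractive pair IV: once I is subtracted in IV, the next symbol must be smaller than I

No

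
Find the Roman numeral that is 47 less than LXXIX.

LXXIX = 79
79 - 47 = 32

XXXII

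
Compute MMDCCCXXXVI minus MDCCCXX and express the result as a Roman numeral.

MMDCCCXXXVI = 2836
MDCCCXX = 1820
2836 - 1820 = 1016

MXVI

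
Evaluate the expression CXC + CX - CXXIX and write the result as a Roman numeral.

CXC = 190, CX = 110, CXXIX = 129
190 + 110 = 300
300 - 129 = 171

CLXXI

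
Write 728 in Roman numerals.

Convert 728 to Roman numerals:
  728 contains 1×500 (D)
  228 contains 2×100 (CC)
  28 contains 2×10 (XX)
  8 contains 1×5 (V)
  3 contains 3×1 (III)

DCCXXVIII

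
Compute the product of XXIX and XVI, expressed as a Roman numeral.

XXIX = 29
XVI = 16
29 × 16 = 464

CDLXIV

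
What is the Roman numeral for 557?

Convert 557 to Roman numerals:
  557 contains 1×500 (D)
  57 contains 1×50 (L)
  7 contains 1×5 (V)
  2 contains 2×1 (II)

DLVII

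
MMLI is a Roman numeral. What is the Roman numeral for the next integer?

MMLI = 2051; next is 2052

MMLII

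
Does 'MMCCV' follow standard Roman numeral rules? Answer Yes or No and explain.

'MMCCV': Check the rules: uses only the symbols I, V, X, L, C, D, M; no symbol is repeated more than three times in a row; V, L and D each appear at most once; no smaller symbol precedes a larger one (values never increase from left to right). Value: M (1000) + M (1000) + C (100) + C (100) + V (5) = 2205. So it is a valid standard Roman numeral.

Yes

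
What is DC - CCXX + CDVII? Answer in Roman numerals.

DC = 600, CCXX = 220, CDVII = 407
600 - 220 = 380
380 + 407 = 787

DCCLXXXVII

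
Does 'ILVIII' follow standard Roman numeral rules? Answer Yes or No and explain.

'ILVIII': Invalid subtractive combination: IL

No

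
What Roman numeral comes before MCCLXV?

MCCLXV = 1265; previous is 1264

MCCLXIV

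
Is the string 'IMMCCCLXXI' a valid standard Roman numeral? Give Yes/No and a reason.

'IMMCCCLXXI': Invalid subtractive combination: IM

No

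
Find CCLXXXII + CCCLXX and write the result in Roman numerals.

CCLXXXII = 282
CCCLXX = 370
282 + 370 = 652

DCLII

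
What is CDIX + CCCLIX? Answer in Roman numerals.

CDIX = 409
CCCLIX = 359
409 + 359 = 768

DCCLXVIII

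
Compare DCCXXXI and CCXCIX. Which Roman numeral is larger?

DCCXXXI = 731
CCXCIX = 299
731 is larger

DCCXXXI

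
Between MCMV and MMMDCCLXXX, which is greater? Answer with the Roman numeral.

MCMV = 1905
MMMDCCLXXX = 3780
3780 is larger

MMMDCCLXXX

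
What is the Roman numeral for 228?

Convert 228 to Roman numerals:
  228 contains 2×100 (CC)
  28 contains 2×10 (XX)
  8 contains 1×5 (V)
  3 contains 3×1 (III)

CCXXVIII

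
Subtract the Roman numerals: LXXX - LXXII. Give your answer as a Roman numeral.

LXXX = 80
LXXII = 72
80 - 72 = 8

VIII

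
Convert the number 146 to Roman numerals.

Convert 146 to Roman numerals:
  146 contains 1×100 (C)
  46 contains 1×40 (XL)
  6 contains 1×5 (V)
  1 contains 1×1 (I)

CXLVI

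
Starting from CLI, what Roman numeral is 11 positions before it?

CLI = 151
151 - 11 = 140

CXL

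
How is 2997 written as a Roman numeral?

Convert 2997 to Roman numerals:
  2997 contains 2×1000 (MM)
  997 contains 1×900 (CM)
  97 contains 1×90 (XC)
  7 contains 1×5 (V)
  2 contains 2×1 (II)

MMCMXCVII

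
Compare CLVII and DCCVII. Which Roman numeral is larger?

CLVII = 157
DCCVII = 707
707 is larger

DCCVII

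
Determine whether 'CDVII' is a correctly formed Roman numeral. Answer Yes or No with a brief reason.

'CDVII': Check the rules: uses only the symbols I, V, X, L, C, D, M; no symbol is repeated more than three times in a row; V, L and D each appear at most once; the only place a smaller symbol precedes a larger one is the allowed subtractive pair CD, the symbol right after such a pair (if any) is smaller than the pair's first symbol, and otherwise the values never increase from left to right. Value: CD (400) + V (5) + I (1) + I (1) = 407. So it is a valid standard Roman numeral.

Yes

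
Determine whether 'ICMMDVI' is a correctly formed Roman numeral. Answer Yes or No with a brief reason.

'ICMMDVI': Invalid subtractive combination: IC

No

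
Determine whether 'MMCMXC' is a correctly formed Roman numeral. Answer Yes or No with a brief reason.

'MMCMXC': Check the rules: uses only the symbols I, V, X, L, C, D, M; no symbol is repeated more than three times in a row; V, L and D each appear at most once; the only places a smaller symbol precedes a larger one are the allowed subtractive pairs CM, XC, the symbol right after such a pair (if any) is smaller than the pair's first symbol, and otherwise the values never increase from left to right. Value: M (1000) + M (1000) + CM (900) + XC (90) = 2990. So it is a valid standard Roman numeral.

Yes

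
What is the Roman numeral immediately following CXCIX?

CXCIX = 199, so the next integer is 199 + 1 = 200

CC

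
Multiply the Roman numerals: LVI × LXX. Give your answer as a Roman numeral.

LVI = 56
LXX = 70
56 × 70 = 3920

MMMCMXX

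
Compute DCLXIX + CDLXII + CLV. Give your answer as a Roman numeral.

DCLXIX = 669, CDLXII = 462, CLV = 155
669 + 462 = 1131
1131 + 155 = 1286

MCCLXXXVI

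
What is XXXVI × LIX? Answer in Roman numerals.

XXXVI = 36
LIX = 59
36 × 59 = 2124

MMCXXIV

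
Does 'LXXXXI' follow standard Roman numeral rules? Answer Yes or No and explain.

'LXXXXI': More than 3 consecutive X's

No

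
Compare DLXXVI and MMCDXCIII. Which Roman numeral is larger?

DLXXVI = 576
MMCDXCIII = 2493
2493 is larger

MMCDXCIII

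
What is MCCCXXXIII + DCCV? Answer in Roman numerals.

MCCCXXXIII = 1333
DCCV = 705
1333 + 705 = 2038

MMXXXVIII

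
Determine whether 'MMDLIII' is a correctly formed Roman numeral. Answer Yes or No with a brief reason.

'MMDLIII': Check the rules: uses only the symbols I, V, X, L, C, D, M; no symbol is repeated more than three times in a row; V, L and D each appear at most once; no smaller symbol precedes a larger one (values never increase from left to right). Value: M (1000) + M (1000) + D (500) + L (50) + I (1) + I (1) + I (1) = 2553. So it is a valid standard Roman numeral.

Yes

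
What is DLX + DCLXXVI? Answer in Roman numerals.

DLX = 560
DCLXXVI = 676
560 + 676 = 1236

MCCXXXVI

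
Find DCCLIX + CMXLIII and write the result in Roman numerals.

DCCLIX = 759
CMXLIII = 943
759 + 943 = 1702

MDCCII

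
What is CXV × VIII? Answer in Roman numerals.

CXV = 115
VIII = 8
115 × 8 = 920

CMXX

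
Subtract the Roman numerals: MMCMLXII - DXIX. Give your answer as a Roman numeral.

MMCMLXII = 2962
DXIX = 519
2962 - 519 = 2443

MMCDXLIII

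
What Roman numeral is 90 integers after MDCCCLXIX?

MDCCCLXIX = 1869
1869 + 90 = 1959

MCMLIX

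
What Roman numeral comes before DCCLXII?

DCCLXII = 762, so the previous integer is 762 - 1 = 761

DCCLXI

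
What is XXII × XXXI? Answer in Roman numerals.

XXII = 22
XXXI = 31
22 × 31 = 682

DCLXXXII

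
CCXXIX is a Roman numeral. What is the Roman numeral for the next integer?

CCXXIX = 229; next is 230

CCXXX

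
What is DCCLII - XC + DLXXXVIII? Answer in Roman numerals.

DCCLII = 752, XC = 90, DLXXXVIII = 588
752 - 90 = 662
662 + 588 = 1250

MCCL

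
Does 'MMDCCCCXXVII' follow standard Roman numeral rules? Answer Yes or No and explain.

'MMDCCCCXXVII': More than 3 consecutive C's

No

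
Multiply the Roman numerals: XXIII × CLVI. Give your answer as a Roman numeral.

XXIII = 23
CLVI = 156
23 × 156 = 3588

MMMDLXXXVIII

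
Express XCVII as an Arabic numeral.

XCVII: XC=90, V=5, I=1, I=1
90 + 5 + 1 + 1 = 97

97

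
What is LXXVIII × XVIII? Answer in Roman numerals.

LXXVIII = 78
XVIII = 18
78 × 18 = 1404

MCDIV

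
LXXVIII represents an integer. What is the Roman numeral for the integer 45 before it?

LXXVIII = 78
78 - 45 = 33

XXXIII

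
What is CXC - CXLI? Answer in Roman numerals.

CXC = 190
CXLI = 141
190 - 141 = 49

XLIX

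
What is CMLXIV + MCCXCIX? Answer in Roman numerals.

CMLXIV = 964
MCCXCIX = 1299
964 + 1299 = 2263

MMCCLXIII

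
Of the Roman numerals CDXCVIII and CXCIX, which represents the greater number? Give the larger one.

CDXCVIII = 498
CXCIX = 199
498 is larger

CDXCVIII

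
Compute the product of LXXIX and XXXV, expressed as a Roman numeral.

LXXIX = 79
XXXV = 35
79 × 35 = 2765

MMDCCLXV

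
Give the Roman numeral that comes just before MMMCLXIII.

MMMCLXIII = 3163; previous is 3162

MMMCLXII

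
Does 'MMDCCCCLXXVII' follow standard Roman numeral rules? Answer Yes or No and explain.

'MMDCCCCLXXVII': More than 3 consecutive C's

No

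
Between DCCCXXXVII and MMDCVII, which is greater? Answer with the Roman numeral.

DCCCXXXVII = 837
MMDCVII = 2607
2607 is larger

MMDCVII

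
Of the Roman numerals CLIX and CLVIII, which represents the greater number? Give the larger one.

CLIX = 159
CLVIII = 158
159 is larger

CLIX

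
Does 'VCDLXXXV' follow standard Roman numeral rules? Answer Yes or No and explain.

'VCDLXXXV': V should not appear more than once

No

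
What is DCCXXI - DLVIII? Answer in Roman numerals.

DCCXXI = 721
DLVIII = 558
721 - 558 = 163

CLXIII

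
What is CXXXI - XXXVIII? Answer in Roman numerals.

CXXXI = 131
XXXVIII = 38
131 - 38 = 93

XCIII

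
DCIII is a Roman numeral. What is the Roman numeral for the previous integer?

DCIII = 603, so the previous integer is 603 - 1 = 602

DCII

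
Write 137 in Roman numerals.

Convert 137 to Roman numerals:
  137 contains 1×100 (C)
  37 contains 3×10 (XXX)
  7 contains 1×5 (V)
  2 contains 2×1 (II)

CXXXVII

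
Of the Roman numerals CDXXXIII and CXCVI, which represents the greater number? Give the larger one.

CDXXXIII = 433
CXCVI = 196
433 is larger

CDXXXIII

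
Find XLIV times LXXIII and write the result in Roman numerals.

XLIV = 44
LXXIII = 73
44 × 73 = 3212

MMMCCXII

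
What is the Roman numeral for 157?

Convert 157 to Roman numerals:
  157 contains 1×100 (C)
  57 contains 1×50 (L)
  7 contains 1×5 (V)
  2 contains 2×1 (II)

CLVII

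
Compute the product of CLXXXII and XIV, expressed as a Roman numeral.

CLXXXII = 182
XIV = 14
182 × 14 = 2548

MMDXLVIII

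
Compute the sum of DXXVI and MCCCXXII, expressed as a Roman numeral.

DXXVI = 526
MCCCXXII = 1322
526 + 1322 = 1848

MDCCCXLVIII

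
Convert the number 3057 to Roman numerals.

Convert 3057 to Roman numerals:
  3057 contains 3×1000 (MMM)
  57 contains 1×50 (L)
  7 contains 1×5 (V)
  2 contains 2×1 (II)

MMMLVII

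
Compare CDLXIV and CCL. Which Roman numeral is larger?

CDLXIV = 464
CCL = 250
464 is larger

CDLXIV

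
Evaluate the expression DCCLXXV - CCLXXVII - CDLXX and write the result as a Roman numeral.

DCCLXXV = 775, CCLXXVII = 277, CDLXX = 470
775 - 277 = 498
498 - 470 = 28

XXVIII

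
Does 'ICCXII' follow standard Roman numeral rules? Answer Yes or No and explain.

'ICCXII': Invalid subtractive combination: IC

No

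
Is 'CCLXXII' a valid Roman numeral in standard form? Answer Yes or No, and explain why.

'CCLXXII': Check the rules: uses only the symbols I, V, X, L, C, D, M; no symbol is repeated more than three times in a row; V, L and D each appear at most once; no smaller symbol precedes a larger one (values never increase from left to right). Value: C (100) + C (100) + L (50) + X (10) + X (10) + I (1) + I (1) = 272. So it is a valid standard Roman numeral.

Yes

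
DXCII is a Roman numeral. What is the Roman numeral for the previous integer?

DXCII = 592, so the previous integer is 592 - 1 = 591

DXCI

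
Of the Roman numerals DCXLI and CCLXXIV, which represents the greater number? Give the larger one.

DCXLI = 641
CCLXXIV = 274
641 is larger

DCXLI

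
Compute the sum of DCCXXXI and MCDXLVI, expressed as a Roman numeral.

DCCXXXI = 731
MCDXLVI = 1446
731 + 1446 = 2177

MMCLXXVII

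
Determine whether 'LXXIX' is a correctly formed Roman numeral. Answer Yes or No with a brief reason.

'LXXIX': Check the rules: uses only the symbols I, V, X, L, C, D, M; no symbol is repeated more than three times in a row; V, L and D each appear at most once; the only place a smaller symbol precedes a larger one is the allowed subtractive pair IX, the symbol right after such a pair (if any) is smaller than the pair's first symbol, and otherwise the values never increase from left to right. Value: L (50) + X (10) + X (10) + IX (9) = 79. So it is a valid standard Roman numeral.

Yes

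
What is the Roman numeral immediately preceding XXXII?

XXXII = 32; previous is 31

XXXI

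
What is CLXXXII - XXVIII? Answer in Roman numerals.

CLXXXII = 182
XXVIII = 28
182 - 28 = 154

CLIV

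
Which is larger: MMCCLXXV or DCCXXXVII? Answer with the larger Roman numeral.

MMCCLXXV = 2275
DCCXXXVII = 737
2275 is larger

MMCCLXXV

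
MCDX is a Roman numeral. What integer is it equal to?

MCDX: M=1000, CD=400, X=10
1000 + 400 + 10 = 1410

1410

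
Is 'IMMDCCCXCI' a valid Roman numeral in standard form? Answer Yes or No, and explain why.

'IMMDCCCXCI': Invalid subtractive combination: IM

No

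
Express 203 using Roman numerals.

Convert 203 to Roman numerals:
  203 contains 2×100 (CC)
  3 contains 3×1 (III)

CCIII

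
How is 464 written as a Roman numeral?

Convert 464 to Roman numerals:
  464 contains 1×400 (CD)
  64 contains 1×50 (L)
  14 contains 1×10 (X)
  4 contains 1×4 (IV)

CDLXIV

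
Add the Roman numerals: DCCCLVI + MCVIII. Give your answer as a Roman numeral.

DCCCLVI = 856
MCVIII = 1108
856 + 1108 = 1964

MCMLXIV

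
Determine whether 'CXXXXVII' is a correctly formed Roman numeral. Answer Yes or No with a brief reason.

'CXXXXVII': More than 3 consecutive X's

No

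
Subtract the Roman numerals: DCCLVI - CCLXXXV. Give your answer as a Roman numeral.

DCCLVI = 756
CCLXXXV = 285
756 - 285 = 471

CDLXXI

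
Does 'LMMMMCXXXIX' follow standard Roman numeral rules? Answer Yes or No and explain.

'LMMMMCXXXIX': More than 3 consecutive M's

No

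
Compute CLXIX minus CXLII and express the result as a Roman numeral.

CLXIX = 169
CXLII = 142
169 - 142 = 27

XXVII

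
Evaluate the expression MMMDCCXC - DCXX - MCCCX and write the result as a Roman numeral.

MMMDCCXC = 3790, DCXX = 620, MCCCX = 1310
3790 - 620 = 3170
3170 - 1310 = 1860

MDCCCLX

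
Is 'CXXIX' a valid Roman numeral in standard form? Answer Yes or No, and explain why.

'CXXIX': Check the rules: uses only the symbols I, V, X, L, C, D, M; no symbol is repeated more than three times in a row; V, L and D each appear at most once; the only place a smaller symbol precedes a larger one is the allowed subtractive pair IX, the symbol right after such a pair (if any) is smaller than the pair's first symbol, and otherwise the values never increase from left to right. Value: C (100) + X (10) + X (10) + IX (9) = 129. So it is a valid standard Roman numeral.

Yes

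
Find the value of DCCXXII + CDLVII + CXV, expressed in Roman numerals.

DCCXXII = 722, CDLVII = 457, CXV = 115
722 + 457 = 1179
1179 + 115 = 1294

MCCXCIV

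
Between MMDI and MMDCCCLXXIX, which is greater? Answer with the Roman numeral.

MMDI = 2501
MMDCCCLXXIX = 2879
2879 is larger

MMDCCCLXXIX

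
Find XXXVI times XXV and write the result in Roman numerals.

XXXVI = 36
XXV = 25
36 × 25 = 900

CM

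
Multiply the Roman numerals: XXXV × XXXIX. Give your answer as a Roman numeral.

XXXV = 35
XXXIX = 39
35 × 39 = 1365

MCCCLXV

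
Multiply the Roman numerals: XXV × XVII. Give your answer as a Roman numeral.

XXV = 25
XVII = 17
25 × 17 = 425

CDXXV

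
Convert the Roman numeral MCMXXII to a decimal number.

MCMXXII: M=1000, CM=900, X=10, X=10, I=1, I=1
1000 + 900 + 10 + 10 + 1 + 1 = 1922

1922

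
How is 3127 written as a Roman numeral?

Convert 3127 to Roman numerals:
  3127 contains 3×1000 (MMM)
  127 contains 1×100 (C)
  27 contains 2×10 (XX)
  7 contains 1×5 (V)
  2 contains 2×1 (II)

MMMCXXVII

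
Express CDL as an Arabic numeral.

CDL: CD=400, L=50
400 + 50 = 450

450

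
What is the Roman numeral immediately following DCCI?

DCCI = 701, so the next integer is 701 + 1 = 702

DCCII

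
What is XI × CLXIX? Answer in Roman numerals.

XI = 11
CLXIX = 169
11 × 169 = 1859

MDCCCLIX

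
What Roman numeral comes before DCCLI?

DCCLI = 751; previous is 750

DCCL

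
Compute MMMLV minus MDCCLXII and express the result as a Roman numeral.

MMMLV = 3055
MDCCLXII = 1762
3055 - 1762 = 1293

MCCXCIII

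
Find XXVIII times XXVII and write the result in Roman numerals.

XXVIII = 28
XXVII = 27
28 × 27 = 756

DCCLVI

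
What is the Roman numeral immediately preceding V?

V = 5, so the previous integer is 5 - 1 = 4

IV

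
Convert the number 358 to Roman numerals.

Convert 358 to Roman numerals:
  358 contains 3×100 (CCC)
  58 contains 1×50 (L)
  8 contains 1×5 (V)
  3 contains 3×1 (III)

CCCLVIII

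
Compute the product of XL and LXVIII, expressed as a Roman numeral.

XL = 40
LXVIII = 68
40 × 68 = 2720

MMDCCXX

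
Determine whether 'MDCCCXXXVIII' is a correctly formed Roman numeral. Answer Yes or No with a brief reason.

'MDCCCXXXVIII': Check the rules: uses only the symbols I, V, X, L, C, D, M; no symbol is repeated more than three times in a row; V, L and D each appear at most once; no smaller symbol precedes a larger one (values never increase from left to right). Value: M (1000) + D (500) + C (100) + C (100) + C (100) + X (10) + X (10) + X (10) + V (5) + I (1) + I (1) + I (1) = 1838. So it is a valid standard Roman numeral.

Yes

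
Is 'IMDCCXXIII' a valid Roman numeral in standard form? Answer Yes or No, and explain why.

'IMDCCXXIII': Invalid subtractive combination: IM

No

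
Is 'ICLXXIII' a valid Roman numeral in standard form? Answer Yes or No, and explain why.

'ICLXXIII': Invalid subtractive combination: IC

No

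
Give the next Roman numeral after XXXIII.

XXXIII = 33; next is 34

XXXIV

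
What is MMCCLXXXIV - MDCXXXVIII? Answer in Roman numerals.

MMCCLXXXIV = 2284
MDCXXXVIII = 1638
2284 - 1638 = 646

DCXLVI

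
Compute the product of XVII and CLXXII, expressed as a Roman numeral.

XVII = 17
CLXXII = 172
17 × 172 = 2924

MMCMXXIV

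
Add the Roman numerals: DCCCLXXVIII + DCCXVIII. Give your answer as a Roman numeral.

DCCCLXXVIII = 878
DCCXVIII = 718
878 + 718 = 1596

MDXCVI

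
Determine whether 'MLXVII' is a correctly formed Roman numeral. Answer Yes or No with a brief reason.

'MLXVII': Check the rules: uses only the symbols I, V, X, L, C, D, M; no symbol is repeated more than three times in a row; V, L and D each appear at most once; no smaller symbol precedes a larger one (values never increase from left to right). Value: M (1000) + L (50) + X (10) + V (5) + I (1) + I (1) = 1067. So it is a valid standard Roman numeral.

Yes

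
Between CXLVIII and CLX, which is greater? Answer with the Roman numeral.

CXLVIII = 148
CLX = 160
160 is larger

CLX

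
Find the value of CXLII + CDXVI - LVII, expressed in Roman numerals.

CXLII = 142, CDXVI = 416, LVII = 57
142 + 416 = 558
558 - 57 = 501

DI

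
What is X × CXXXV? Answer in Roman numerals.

X = 10
CXXXV = 135
10 × 135 = 1350

MCCCL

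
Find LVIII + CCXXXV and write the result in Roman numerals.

LVIII = 58
CCXXXV = 235
58 + 235 = 293

CCXCIII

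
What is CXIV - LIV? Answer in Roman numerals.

CXIV = 114
LIV = 54
114 - 54 = 60

LX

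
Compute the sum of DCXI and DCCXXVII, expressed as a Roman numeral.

DCXI = 611
DCCXXVII = 727
611 + 727 = 1338

MCCCXXXVIII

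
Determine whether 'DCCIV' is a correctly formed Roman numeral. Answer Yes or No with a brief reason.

'DCCIV': Check the rules: uses only the symbols I, V, X, L, C, D, M; no symbol is repeated more than three times in a row; V, L and D each appear at most once; the only place a smaller symbol precedes a larger one is the allowed subtractive pair IV, the symbol right after such a pair (if any) is smaller than the pair's first symbol, and otherwise the values never increase from left to right. Value: D (500) + C (100) + C (100) + IV (4) = 704. So it is a valid standard Roman numeral.

Yes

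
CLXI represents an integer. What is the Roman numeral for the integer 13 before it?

CLXI = 161
161 - 13 = 148

CXLVIII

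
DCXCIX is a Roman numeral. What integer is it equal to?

DCXCIX: D=500, C=100, XC=90, IX=9
500 + 100 + 90 + 9 = 699

699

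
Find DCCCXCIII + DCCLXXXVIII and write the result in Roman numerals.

DCCCXCIII = 893
DCCLXXXVIII = 788
893 + 788 = 1681

MDCLXXXI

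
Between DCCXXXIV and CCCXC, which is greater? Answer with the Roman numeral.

DCCXXXIV = 734
CCCXC = 390
734 is larger

DCCXXXIV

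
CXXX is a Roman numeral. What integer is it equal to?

CXXX: C=100, X=10, X=10, X=10
100 + 10 + 10 + 10 = 130

130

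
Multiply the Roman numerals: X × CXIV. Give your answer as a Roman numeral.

X = 10
CXIV = 114
10 × 114 = 1140

MCXL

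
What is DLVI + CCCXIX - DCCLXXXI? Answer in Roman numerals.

DLVI = 556, CCCXIX = 319, DCCLXXXI = 781
556 + 319 = 875
875 - 781 = 94

XCIV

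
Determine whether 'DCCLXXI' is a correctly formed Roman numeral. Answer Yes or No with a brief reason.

'DCCLXXI': Check the rules: uses only the symbols I, V, X, L, C, D, M; no symbol is repeated more than three times in a row; V, L and D each appear at most once; no smaller symbol precedes a larger one (values never increase from left to right). Value: D (500) + C (100) + C (100) + L (50) + X (10) + X (10) + I (1) = 771. So it is a valid standard Roman numeral.

Yes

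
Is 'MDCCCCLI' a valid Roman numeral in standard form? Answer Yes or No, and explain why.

'MDCCCCLI': More than 3 consecutive C's

No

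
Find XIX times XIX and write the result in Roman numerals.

XIX = 19
XIX = 19
19 × 19 = 361

CCCLXI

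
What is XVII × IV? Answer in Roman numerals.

XVII = 17
IV = 4
17 × 4 = 68

LXVIII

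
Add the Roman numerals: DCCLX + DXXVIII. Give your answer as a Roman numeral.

DCCLX = 760
DXXVIII = 528
760 + 528 = 1288

MCCLXXXVIII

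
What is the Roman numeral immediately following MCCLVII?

MCCLVII = 1257; next is 1258

MCCLVIII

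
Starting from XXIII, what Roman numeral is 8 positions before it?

XXIII = 23
23 - 8 = 15

XV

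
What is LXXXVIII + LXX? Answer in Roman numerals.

LXXXVIII = 88
LXX = 70
88 + 70 = 158

CLVIII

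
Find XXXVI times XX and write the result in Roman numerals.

XXXVI = 36
XX = 20
36 × 20 = 720

DCCXX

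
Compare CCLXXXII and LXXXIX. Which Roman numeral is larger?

CCLXXXII = 282
LXXXIX = 89
282 is larger

CCLXXXII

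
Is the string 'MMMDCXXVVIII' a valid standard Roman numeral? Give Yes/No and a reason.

'MMMDCXXVVIII': V should not appear more than once

No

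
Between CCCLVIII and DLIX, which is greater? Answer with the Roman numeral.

CCCLVIII = 358
DLIX = 559
559 is larger

DLIX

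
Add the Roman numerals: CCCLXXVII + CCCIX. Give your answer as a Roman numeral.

CCCLXXVII = 377
CCCIX = 309
377 + 309 = 686

DCLXXXVI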